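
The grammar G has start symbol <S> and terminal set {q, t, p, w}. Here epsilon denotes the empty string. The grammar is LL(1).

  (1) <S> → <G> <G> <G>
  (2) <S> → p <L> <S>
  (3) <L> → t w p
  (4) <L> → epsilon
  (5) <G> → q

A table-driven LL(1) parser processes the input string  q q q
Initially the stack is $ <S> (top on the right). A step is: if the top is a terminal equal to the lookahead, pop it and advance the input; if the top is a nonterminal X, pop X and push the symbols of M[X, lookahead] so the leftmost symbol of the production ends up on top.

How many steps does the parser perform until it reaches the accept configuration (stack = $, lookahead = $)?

7

     Stack          Input    Action
  1  $ <S>          q q q $  expand <S> → <G> <G> <G>
  2  $ <G> <G> <G>  q q q $  expand <G> → q
  3  $ <G> <G> q    q q q $  match q
  4  $ <G> <G>      q q $    expand <G> → q
  5  $ <G> q        q q $    match q
  6  $ <G>          q $      expand <G> → q
  7  $ q            q $      match q
Accept reached after 7 steps.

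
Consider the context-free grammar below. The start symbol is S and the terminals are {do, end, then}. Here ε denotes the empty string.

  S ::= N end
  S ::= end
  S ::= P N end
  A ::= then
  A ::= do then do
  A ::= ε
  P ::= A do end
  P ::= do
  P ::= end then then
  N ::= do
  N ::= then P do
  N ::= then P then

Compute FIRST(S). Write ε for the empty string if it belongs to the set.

FIRST(A) = {ε, do, then}
FIRST(N) = {do, then}
FIRST(P) = {do, end, then}  (via A do end)
FIRST(S) = {do, end, then}  (via N end, P N end)

{do, end, then}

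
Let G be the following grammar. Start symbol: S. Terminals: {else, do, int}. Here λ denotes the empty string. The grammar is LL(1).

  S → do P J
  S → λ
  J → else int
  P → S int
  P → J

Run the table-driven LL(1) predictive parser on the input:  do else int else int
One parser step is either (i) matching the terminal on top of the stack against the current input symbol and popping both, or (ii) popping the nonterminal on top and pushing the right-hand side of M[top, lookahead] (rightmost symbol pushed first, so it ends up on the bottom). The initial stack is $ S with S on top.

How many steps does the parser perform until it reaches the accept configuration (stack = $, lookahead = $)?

9

step 1: stack=$ S  input=do else int else int $  — expand S → do P J
step 2: stack=$ J P do  input=do else int else int $  — match do
step 3: stack=$ J P  input=else int else int $  — expand P → J
step 4: stack=$ J J  input=else int else int $  — expand J → else int
step 5: stack=$ J int else  input=else int else int $  — match else
step 6: stack=$ J int  input=int else int $  — match int
step 7: stack=$ J  input=else int $  — expand J → else int
step 8: stack=$ int else  input=else int $  — match else
step 9: stack=$ int  input=int $  — match int
Accept reached after 9 steps.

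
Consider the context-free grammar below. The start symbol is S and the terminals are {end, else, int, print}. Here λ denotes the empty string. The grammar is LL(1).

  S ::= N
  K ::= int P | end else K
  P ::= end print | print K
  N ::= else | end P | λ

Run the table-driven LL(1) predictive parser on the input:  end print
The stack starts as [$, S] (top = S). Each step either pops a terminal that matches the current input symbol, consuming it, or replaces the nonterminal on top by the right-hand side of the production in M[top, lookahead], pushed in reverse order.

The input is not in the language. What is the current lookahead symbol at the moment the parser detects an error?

$

     Stack      Input        Action
  1  $ S        end print $  expand S ::= N
  2  $ N        end print $  expand N ::= end P
  3  $ P end    end print $  match end
  4  $ P        print $      expand P ::= print K
  5  $ K print  print $      match print
  6  $ K        $            error: M[K, $] is empty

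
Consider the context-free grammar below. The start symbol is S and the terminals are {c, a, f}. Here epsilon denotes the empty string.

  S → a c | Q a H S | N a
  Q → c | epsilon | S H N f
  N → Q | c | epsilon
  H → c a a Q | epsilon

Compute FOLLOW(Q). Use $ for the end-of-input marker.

FIRST(H): from H→c a a Q we get {c}; from H→epsilon we get {epsilon}. So FIRST(H) = {epsilon, c}.
FIRST(S): from S→a c we get {a}; from S→Q a H S we get {a, c}; from S→N a we get {a, c}. So FIRST(S) = {a, c}.
FIRST(Q): from Q→c we get {c}; from Q→epsilon we get {epsilon}; from Q→S H N f we get {a, c}. So FIRST(Q) = {epsilon, a, c}.
FIRST(N): from N→Q we get {epsilon, a, c}; from N→c we get {c}; from N→epsilon we get {epsilon}. So FIRST(N) = {epsilon, a, c}.
FOLLOW(S) includes $ since S is the start symbol.
FOLLOW(S): in S→Q a H S, the suffix after S is empty (adds nothing new); in Q→S H N f, S is followed by H N f with FIRST {a, c, f}. Thus FOLLOW(S) = {$, a, c, f}.
FOLLOW(N): in S→N a, N is followed by a with FIRST {a}; in Q→S H N f, N is followed by f with FIRST {f}. Thus FOLLOW(N) = {a, f}.
FOLLOW(H): in S→Q a H S, H is followed by S with FIRST {a, c}; in Q→S H N f, H is followed by N f with FIRST {a, c, f}. Thus FOLLOW(H) = {a, c, f}.
FOLLOW(Q): in S→Q a H S, Q is followed by a H S with FIRST {a}; in N→Q, the suffix after Q is empty, so FOLLOW(Q) ⊇ FOLLOW(N) = {a, f}; in H→c a a Q, the suffix after Q is empty, so FOLLOW(Q) ⊇ FOLLOW(H) = {a, c, f}. Thus FOLLOW(Q) = {a, c, f}.

{a, c, f}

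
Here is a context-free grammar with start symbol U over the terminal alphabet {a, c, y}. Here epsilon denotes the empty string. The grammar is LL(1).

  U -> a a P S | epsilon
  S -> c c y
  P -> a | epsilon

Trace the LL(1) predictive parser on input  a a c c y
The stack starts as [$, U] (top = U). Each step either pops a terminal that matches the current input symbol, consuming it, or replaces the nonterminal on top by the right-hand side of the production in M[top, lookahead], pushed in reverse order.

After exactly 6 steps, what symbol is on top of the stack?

c

step 1: stack=$ U  input=a a c c y $  — expand U -> a a P S
step 2: stack=$ S P a a  input=a a c c y $  — match a
step 3: stack=$ S P a  input=a c c y $  — match a
step 4: stack=$ S P  input=c c y $  — expand P -> epsilon
step 5: stack=$ S  input=c c y $  — expand S -> c c y
step 6: stack=$ y c c  input=c c y $  — match c
Stack after step 6: $ y c (top = c).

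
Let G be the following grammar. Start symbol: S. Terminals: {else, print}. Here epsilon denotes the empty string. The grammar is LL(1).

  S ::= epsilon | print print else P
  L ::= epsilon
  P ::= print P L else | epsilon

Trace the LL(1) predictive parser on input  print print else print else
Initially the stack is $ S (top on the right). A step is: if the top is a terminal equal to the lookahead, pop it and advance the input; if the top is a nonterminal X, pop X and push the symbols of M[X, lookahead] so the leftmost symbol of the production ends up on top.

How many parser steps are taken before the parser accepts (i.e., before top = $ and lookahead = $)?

     Stack                 Input                          Action
  1  $ S                   print print else print else $  expand S ::= print print else P
  2  $ P else print print  print print else print else $  match print
  3  $ P else print        print else print else $        match print
  4  $ P else              else print else $              match else
  5  $ P                   print else $                   expand P ::= print P L else
  6  $ else L P print      print else $                   match print
  7  $ else L P            else $                         expand P ::= epsilon
  8  $ else L              else $                         expand L ::= epsilon
  9  $ else                else $                         match else
Accept reached after 9 steps.

9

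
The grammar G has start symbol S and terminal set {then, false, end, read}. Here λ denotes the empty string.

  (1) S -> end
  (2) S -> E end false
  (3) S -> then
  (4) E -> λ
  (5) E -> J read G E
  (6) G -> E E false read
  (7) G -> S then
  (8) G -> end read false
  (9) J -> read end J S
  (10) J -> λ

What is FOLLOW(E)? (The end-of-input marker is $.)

{end, false, read}

FIRST(J) = {λ, read}
FIRST(E) = {λ, read}  (via J read G E)
FIRST(S) = {end, read, then}  (via E end false)
FIRST(G) = {end, false, read, then}  (via E E false read, S then)
FOLLOW(S) includes $ since S is the start symbol.
FOLLOW(E): in S->E end false, E is followed by end false with FIRST {end}; in E->J read G E, the suffix after E is empty (adds nothing new); in G->E E false read (occurrence 1), E is followed by E false read with FIRST {false, read}; in G->E E false read (occurrence 2), E is followed by false read with FIRST {false}. Thus FOLLOW(E) = {end, false, read}.
FOLLOW(G): in E->J read G E, G is followed by E with FIRST {λ, read}; in E->J read G E, the suffix after G is nullable, so FOLLOW(G) ⊇ FOLLOW(E) = {end, false, read}. Thus FOLLOW(G) = {end, false, read}.
FOLLOW(J): in E->J read G E, J is followed by read G E with FIRST {read}; in J->read end J S, J is followed by S with FIRST {end, read, then}. Thus FOLLOW(J) = {end, read, then}.
FOLLOW(S): in G->S then, S is followed by then with FIRST {then}; in J->read end J S, the suffix after S is empty, so FOLLOW(S) ⊇ FOLLOW(J) = {end, read, then}. Thus FOLLOW(S) = {$, end, read, then}.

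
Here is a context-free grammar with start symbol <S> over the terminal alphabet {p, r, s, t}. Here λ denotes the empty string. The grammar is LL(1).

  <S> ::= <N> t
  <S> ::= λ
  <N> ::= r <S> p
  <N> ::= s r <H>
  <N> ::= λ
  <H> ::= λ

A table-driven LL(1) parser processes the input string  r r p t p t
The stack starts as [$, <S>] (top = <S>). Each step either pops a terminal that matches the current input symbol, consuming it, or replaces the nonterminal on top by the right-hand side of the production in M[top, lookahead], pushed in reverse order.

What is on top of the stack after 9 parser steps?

p

     Stack            Input          Action
  1  $ <S>            r r p t p t $  expand <S> ::= <N> t
  2  $ t <N>          r r p t p t $  expand <N> ::= r <S> p
  3  $ t p <S> r      r r p t p t $  match r
  4  $ t p <S>        r p t p t $    expand <S> ::= <N> t
  5  $ t p t <N>      r p t p t $    expand <N> ::= r <S> p
  6  $ t p t p <S> r  r p t p t $    match r
  7  $ t p t p <S>    p t p t $      expand <S> ::= λ
  8  $ t p t p        p t p t $      match p
  9  $ t p t          t p t $        match t
Stack after step 9: $ t p (top = p).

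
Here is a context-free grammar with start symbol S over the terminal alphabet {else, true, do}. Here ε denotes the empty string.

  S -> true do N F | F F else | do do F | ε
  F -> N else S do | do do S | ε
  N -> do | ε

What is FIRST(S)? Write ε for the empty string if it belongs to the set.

{ε, do, else, true}

FIRST(N) = {ε, do}
FIRST(F) = {ε, do, else}  (via N else S do)
FIRST(S) = {ε, do, else, true}  (via F F else)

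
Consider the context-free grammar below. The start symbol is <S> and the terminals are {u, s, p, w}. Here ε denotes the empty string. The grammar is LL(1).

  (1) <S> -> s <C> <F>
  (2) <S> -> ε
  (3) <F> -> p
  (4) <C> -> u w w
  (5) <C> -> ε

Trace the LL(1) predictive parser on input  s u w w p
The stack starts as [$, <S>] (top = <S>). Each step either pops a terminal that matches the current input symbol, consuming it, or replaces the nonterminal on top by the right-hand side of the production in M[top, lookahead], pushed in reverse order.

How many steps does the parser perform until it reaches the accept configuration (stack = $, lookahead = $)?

8

     Stack        Input        Action
  1  $ <S>        s u w w p $  expand <S> -> s <C> <F>
  2  $ <F> <C> s  s u w w p $  match s
  3  $ <F> <C>    u w w p $    expand <C> -> u w w
  4  $ <F> w w u  u w w p $    match u
  5  $ <F> w w    w w p $      match w
  6  $ <F> w      w p $        match w
  7  $ <F>        p $          expand <F> -> p
  8  $ p          p $          match p
Accept reached after 8 steps.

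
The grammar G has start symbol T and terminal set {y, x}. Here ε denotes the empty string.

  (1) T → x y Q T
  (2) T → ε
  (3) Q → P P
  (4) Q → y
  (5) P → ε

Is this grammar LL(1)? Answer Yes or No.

FIRST(T) = {ε, x}
FIRST(Q) = {ε, y}
FIRST(P) = {ε}
FOLLOW(T) = {$}
FOLLOW(Q) = {$, x}
FOLLOW(P) = {$, x}
Each cell of M receives at most one production.

Yes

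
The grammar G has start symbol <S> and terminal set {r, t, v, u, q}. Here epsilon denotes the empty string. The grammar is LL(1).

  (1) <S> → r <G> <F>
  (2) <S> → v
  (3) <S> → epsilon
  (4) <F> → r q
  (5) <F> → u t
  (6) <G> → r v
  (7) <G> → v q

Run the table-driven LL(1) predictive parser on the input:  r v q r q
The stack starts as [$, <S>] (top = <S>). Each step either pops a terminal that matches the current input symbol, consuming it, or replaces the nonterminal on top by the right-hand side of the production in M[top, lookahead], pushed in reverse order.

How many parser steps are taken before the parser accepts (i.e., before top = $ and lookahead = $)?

8

step 1: stack=$ <S>  input=r v q r q $  — expand <S> → r <G> <F>
step 2: stack=$ <F> <G> r  input=r v q r q $  — match r
step 3: stack=$ <F> <G>  input=v q r q $  — expand <G> → v q
step 4: stack=$ <F> q v  input=v q r q $  — match v
step 5: stack=$ <F> q  input=q r q $  — match q
step 6: stack=$ <F>  input=r q $  — expand <F> → r q
step 7: stack=$ q r  input=r q $  — match r
step 8: stack=$ q  input=q $  — match q
Accept reached after 8 steps.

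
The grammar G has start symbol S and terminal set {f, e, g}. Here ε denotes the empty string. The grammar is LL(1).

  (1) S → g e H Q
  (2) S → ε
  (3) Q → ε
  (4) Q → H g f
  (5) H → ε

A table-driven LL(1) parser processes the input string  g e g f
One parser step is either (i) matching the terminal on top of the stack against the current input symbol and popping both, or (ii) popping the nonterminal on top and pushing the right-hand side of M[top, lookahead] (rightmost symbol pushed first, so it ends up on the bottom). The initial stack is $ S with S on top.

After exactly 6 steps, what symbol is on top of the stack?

g

     Stack      Input      Action
  1  $ S        g e g f $  expand S → g e H Q
  2  $ Q H e g  g e g f $  match g
  3  $ Q H e    e g f $    match e
  4  $ Q H      g f $      expand H → ε
  5  $ Q        g f $      expand Q → H g f
  6  $ f g H    g f $      expand H → ε
Stack after step 6: $ f g (top = g).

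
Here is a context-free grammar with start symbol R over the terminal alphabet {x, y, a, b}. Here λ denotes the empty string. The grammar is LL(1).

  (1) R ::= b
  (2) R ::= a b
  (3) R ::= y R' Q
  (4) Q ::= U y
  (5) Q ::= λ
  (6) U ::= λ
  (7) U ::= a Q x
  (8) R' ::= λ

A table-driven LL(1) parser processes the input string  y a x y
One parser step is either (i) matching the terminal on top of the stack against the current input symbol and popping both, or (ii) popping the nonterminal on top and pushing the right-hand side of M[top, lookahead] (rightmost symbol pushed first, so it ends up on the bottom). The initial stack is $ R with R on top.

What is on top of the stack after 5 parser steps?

a

step 1: stack=$ R  input=y a x y $  — expand R ::= y R' Q
step 2: stack=$ Q R' y  input=y a x y $  — match y
step 3: stack=$ Q R'  input=a x y $  — expand R' ::= λ
step 4: stack=$ Q  input=a x y $  — expand Q ::= U y
step 5: stack=$ y U  input=a x y $  — expand U ::= a Q x
Stack after step 5: $ y x Q a (top = a).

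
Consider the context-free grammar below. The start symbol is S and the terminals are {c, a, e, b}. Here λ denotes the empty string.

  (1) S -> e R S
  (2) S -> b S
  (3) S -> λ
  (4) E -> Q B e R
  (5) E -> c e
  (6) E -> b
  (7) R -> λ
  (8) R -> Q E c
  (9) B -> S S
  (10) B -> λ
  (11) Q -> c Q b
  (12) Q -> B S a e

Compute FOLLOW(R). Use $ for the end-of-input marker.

FIRST(S) = {λ, b, e}
FIRST(B) = {λ, b, e}  (via S S)
FIRST(Q) = {a, b, c, e}  (via B S a e)
FIRST(E) = {a, b, c, e}  (via Q B e R)
FIRST(R) = {λ, a, b, c, e}  (via Q E c)
FOLLOW(S) includes $ since S is the start symbol.
FOLLOW(E): in R->Q E c, E is followed by c with FIRST {c}. Thus FOLLOW(E) = {c}.
FOLLOW(B): in E->Q B e R, B is followed by e R with FIRST {e}; in Q->B S a e, B is followed by S a e with FIRST {a, b, e}. Thus FOLLOW(B) = {a, b, e}.
FOLLOW(S): in S->e R S, the suffix after S is empty (adds nothing new); in S->b S, the suffix after S is empty (adds nothing new); in B->S S (occurrence 1), S is followed by S with FIRST {λ, b, e}; in B->S S (occurrence 1), the suffix after S is nullable, so FOLLOW(S) ⊇ FOLLOW(B) = {a, b, e}; in B->S S (occurrence 2), the suffix after S is empty, so FOLLOW(S) ⊇ FOLLOW(B) = {a, b, e}; in Q->B S a e, S is followed by a e with FIRST {a}. Thus FOLLOW(S) = {$, a, b, e}.
FOLLOW(R): in S->e R S, R is followed by S with FIRST {λ, b, e}; in S->e R S, the suffix after R is nullable, so FOLLOW(R) ⊇ FOLLOW(S) = {$, a, b, e}; in E->Q B e R, the suffix after R is empty, so FOLLOW(R) ⊇ FOLLOW(E) = {c}. Thus FOLLOW(R) = {$, a, b, c, e}.
FOLLOW(Q): in E->Q B e R, Q is followed by B e R with FIRST {b, e}; in R->Q E c, Q is followed by E c with FIRST {a, b, c, e}; in Q->c Q b, Q is followed by b with FIRST {b}. Thus FOLLOW(Q) = {a, b, c, e}.

{$, a, b, c, e}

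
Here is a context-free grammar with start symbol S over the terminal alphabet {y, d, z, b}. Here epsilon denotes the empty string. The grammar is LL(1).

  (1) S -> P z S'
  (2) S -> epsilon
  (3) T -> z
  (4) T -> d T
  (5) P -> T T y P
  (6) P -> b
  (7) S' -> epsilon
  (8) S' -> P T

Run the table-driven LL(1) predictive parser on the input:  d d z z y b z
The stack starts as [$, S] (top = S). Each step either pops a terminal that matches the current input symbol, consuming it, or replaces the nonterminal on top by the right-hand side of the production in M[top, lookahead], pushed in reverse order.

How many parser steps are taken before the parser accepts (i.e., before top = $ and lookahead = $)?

      Stack             Input            Action
   1  $ S               d d z z y b z $  expand S -> P z S'
   2  $ S' z P          d d z z y b z $  expand P -> T T y P
   3  $ S' z P y T T    d d z z y b z $  expand T -> d T
   4  $ S' z P y T T d  d d z z y b z $  match d
   5  $ S' z P y T T    d z z y b z $    expand T -> d T
   6  $ S' z P y T T d  d z z y b z $    match d
   7  $ S' z P y T T    z z y b z $      expand T -> z
   8  $ S' z P y T z    z z y b z $      match z
   9  $ S' z P y T      z y b z $        expand T -> z
  10  $ S' z P y z      z y b z $        match z
  11  $ S' z P y        y b z $          match y
  12  $ S' z P          b z $            expand P -> b
  13  $ S' z b          b z $            match b
  14  $ S' z            z $              match z
  15  $ S'              $                expand S' -> epsilon
Accept reached after 15 steps.

15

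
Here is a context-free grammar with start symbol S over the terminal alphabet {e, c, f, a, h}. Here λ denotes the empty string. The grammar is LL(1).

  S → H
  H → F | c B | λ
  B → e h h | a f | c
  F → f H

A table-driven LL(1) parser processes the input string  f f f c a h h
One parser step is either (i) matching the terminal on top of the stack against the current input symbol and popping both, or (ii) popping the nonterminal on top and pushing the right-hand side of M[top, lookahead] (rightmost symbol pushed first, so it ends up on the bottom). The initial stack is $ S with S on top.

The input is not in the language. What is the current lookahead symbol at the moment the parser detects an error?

h

      Stack  Input            Action
   1  $ S    f f f c a h h $  expand S → H
   2  $ H    f f f c a h h $  expand H → F
   3  $ F    f f f c a h h $  expand F → f H
   4  $ H f  f f f c a h h $  match f
   5  $ H    f f c a h h $    expand H → F
   6  $ F    f f c a h h $    expand F → f H
   7  $ H f  f f c a h h $    match f
   8  $ H    f c a h h $      expand H → F
   9  $ F    f c a h h $      expand F → f H
  10  $ H f  f c a h h $      match f
  11  $ H    c a h h $        expand H → c B
  12  $ B c  c a h h $        match c
  13  $ B    a h h $          expand B → a f
  14  $ f a  a h h $          match a
  15  $ f    h h $            error: top is terminal f but lookahead is h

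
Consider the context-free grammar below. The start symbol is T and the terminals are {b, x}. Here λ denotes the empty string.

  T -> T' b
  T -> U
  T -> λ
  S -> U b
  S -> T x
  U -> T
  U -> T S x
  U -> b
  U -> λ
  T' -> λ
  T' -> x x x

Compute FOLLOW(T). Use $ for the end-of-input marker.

{$, b, x}

FIRST(T') = {λ, x}
FIRST(T) = {λ, b, x}  (via T' b, U)
FIRST(S) = {b, x}  (via U b, T x)
FIRST(U) = {λ, b, x}  (via T, T S x)
FOLLOW(T) includes $ since T is the start symbol.
FOLLOW(S): in U->T S x, S is followed by x with FIRST {x}. Thus FOLLOW(S) = {x}.
FOLLOW(T'): in T->T' b, T' is followed by b with FIRST {b}. Thus FOLLOW(T') = {b}.
FOLLOW(T): in S->T x, T is followed by x with FIRST {x}; in U->T, the suffix after T is empty, so FOLLOW(T) ⊇ FOLLOW(U) = {$, b, x}; in U->T S x, T is followed by S x with FIRST {b, x}. Thus FOLLOW(T) = {$, b, x}.
FOLLOW(U): in T->U, the suffix after U is empty, so FOLLOW(U) ⊇ FOLLOW(T) = {$, b, x}; in S->U b, U is followed by b with FIRST {b}. Thus FOLLOW(U) = {$, b, x}.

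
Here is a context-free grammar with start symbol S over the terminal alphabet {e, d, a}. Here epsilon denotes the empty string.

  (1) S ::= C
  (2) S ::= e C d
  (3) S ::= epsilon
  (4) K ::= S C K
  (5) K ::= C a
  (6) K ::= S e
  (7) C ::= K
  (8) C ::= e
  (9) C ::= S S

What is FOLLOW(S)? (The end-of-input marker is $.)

FIRST(S): from S::=C we get {epsilon, a, e}; from S::=e C d we get {e}; from S::=epsilon we get {epsilon}. So FIRST(S) = {epsilon, a, e}.
FIRST(K): from K::=S C K we get {a, e}; from K::=C a we get {a, e}; from K::=S e we get {a, e}. So FIRST(K) = {a, e}.
FIRST(C): from C::=K we get {a, e}; from C::=e we get {e}; from C::=S S we get {epsilon, a, e}. So FIRST(C) = {epsilon, a, e}.
FOLLOW(S) includes $ since S is the start symbol.
FOLLOW(S): in K::=S C K, S is followed by C K with FIRST {a, e}; in K::=S e, S is followed by e with FIRST {e}; in C::=S S (occurrence 1), S is followed by S with FIRST {epsilon, a, e}; in C::=S S (occurrence 1), the suffix after S is nullable, so FOLLOW(S) ⊇ FOLLOW(C) = {$, a, d, e}; in C::=S S (occurrence 2), the suffix after S is empty, so FOLLOW(S) ⊇ FOLLOW(C) = {$, a, d, e}. Thus FOLLOW(S) = {$, a, d, e}.
FOLLOW(C): in S::=C, the suffix after C is empty, so FOLLOW(C) ⊇ FOLLOW(S) = {$, a, d, e}; in S::=e C d, C is followed by d with FIRST {d}; in K::=S C K, C is followed by K with FIRST {a, e}; in K::=C a, C is followed by a with FIRST {a}. Thus FOLLOW(C) = {$, a, d, e}.
FOLLOW(K): in K::=S C K, the suffix after K is empty (adds nothing new); in C::=K, the suffix after K is empty, so FOLLOW(K) ⊇ FOLLOW(C) = {$, a, d, e}. Thus FOLLOW(K) = {$, a, d, e}.

{$, a, d, e}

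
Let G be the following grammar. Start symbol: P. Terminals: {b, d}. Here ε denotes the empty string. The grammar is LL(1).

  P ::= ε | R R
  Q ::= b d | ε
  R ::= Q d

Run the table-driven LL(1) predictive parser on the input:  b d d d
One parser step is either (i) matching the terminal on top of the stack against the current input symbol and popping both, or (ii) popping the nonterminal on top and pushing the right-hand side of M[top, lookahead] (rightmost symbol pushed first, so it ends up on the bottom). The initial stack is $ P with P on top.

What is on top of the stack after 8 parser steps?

step 1: stack=$ P  input=b d d d $  — expand P ::= R R
step 2: stack=$ R R  input=b d d d $  — expand R ::= Q d
step 3: stack=$ R d Q  input=b d d d $  — expand Q ::= b d
step 4: stack=$ R d d b  input=b d d d $  — match b
step 5: stack=$ R d d  input=d d d $  — match d
step 6: stack=$ R d  input=d d $  — match d
step 7: stack=$ R  input=d $  — expand R ::= Q d
step 8: stack=$ d Q  input=d $  — expand Q ::= ε
Stack after step 8: $ d (top = d).

d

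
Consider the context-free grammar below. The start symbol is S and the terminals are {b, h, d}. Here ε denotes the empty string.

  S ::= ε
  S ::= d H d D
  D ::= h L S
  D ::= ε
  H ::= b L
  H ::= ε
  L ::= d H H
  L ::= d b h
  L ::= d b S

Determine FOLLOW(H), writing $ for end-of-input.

{$, b, d}

FIRST(S): from S::=ε we get {ε}; from S::=d H d D we get {d}. So FIRST(S) = {ε, d}.
FIRST(D): from D::=h L S we get {h}; from D::=ε we get {ε}. So FIRST(D) = {ε, h}.
FIRST(H): from H::=b L we get {b}; from H::=ε we get {ε}. So FIRST(H) = {ε, b}.
FIRST(L): from L::=d H H we get {d}; from L::=d b h we get {d}; from L::=d b S we get {d}. So FIRST(L) = {d}.
FOLLOW(S) includes $ since S is the start symbol.
FOLLOW(S): in D::=h L S, the suffix after S is empty, so FOLLOW(S) ⊇ FOLLOW(D) = {$, b, d}; in L::=d b S, the suffix after S is empty, so FOLLOW(S) ⊇ FOLLOW(L) = {$, b, d}. Thus FOLLOW(S) = {$, b, d}.
FOLLOW(D): in S::=d H d D, the suffix after D is empty, so FOLLOW(D) ⊇ FOLLOW(S) = {$, b, d}. Thus FOLLOW(D) = {$, b, d}.
FOLLOW(H): in S::=d H d D, H is followed by d D with FIRST {d}; in L::=d H H (occurrence 1), H is followed by H with FIRST {ε, b}; in L::=d H H (occurrence 1), the suffix after H is nullable, so FOLLOW(H) ⊇ FOLLOW(L) = {$, b, d}; in L::=d H H (occurrence 2), the suffix after H is empty, so FOLLOW(H) ⊇ FOLLOW(L) = {$, b, d}. Thus FOLLOW(H) = {$, b, d}.
FOLLOW(L): in D::=h L S, L is followed by S with FIRST {ε, d}; in D::=h L S, the suffix after L is nullable, so FOLLOW(L) ⊇ FOLLOW(D) = {$, b, d}; in H::=b L, the suffix after L is empty, so FOLLOW(L) ⊇ FOLLOW(H) = {$, b, d}. Thus FOLLOW(L) = {$, b, d}.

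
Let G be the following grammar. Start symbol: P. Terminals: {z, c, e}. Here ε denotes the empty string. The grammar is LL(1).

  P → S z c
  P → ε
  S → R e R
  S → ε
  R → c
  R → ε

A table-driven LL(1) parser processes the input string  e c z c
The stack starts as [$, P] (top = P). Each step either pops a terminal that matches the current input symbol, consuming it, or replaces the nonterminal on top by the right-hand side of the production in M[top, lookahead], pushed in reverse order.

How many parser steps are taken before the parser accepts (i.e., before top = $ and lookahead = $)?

8

     Stack        Input      Action
  1  $ P          e c z c $  expand P → S z c
  2  $ c z S      e c z c $  expand S → R e R
  3  $ c z R e R  e c z c $  expand R → ε
  4  $ c z R e    e c z c $  match e
  5  $ c z R      c z c $    expand R → c
  6  $ c z c      c z c $    match c
  7  $ c z        z c $      match z
  8  $ c          c $        match c
Accept reached after 8 steps.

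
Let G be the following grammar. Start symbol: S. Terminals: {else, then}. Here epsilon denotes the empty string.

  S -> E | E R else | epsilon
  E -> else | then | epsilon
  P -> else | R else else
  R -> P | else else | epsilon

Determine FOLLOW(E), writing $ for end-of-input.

{$, else}

FIRST(E) = {epsilon, else, then}
FIRST(S) = {epsilon, else, then}  (via E, E R else)
FIRST(P) = {else}  (via R else else)
FIRST(R) = {epsilon, else}  (via P)
FOLLOW(S) includes $ since S is the start symbol.
FOLLOW(S): S appears on no right-hand side. Thus FOLLOW(S) = {$}.
FOLLOW(E): in S->E, the suffix after E is empty, so FOLLOW(E) ⊇ FOLLOW(S) = {$}; in S->E R else, E is followed by R else with FIRST {else}. Thus FOLLOW(E) = {$, else}.
FOLLOW(R): in S->E R else, R is followed by else with FIRST {else}; in P->R else else, R is followed by else else with FIRST {else}. Thus FOLLOW(R) = {else}.
FOLLOW(P): in R->P, the suffix after P is empty, so FOLLOW(P) ⊇ FOLLOW(R) = {else}. Thus FOLLOW(P) = {else}.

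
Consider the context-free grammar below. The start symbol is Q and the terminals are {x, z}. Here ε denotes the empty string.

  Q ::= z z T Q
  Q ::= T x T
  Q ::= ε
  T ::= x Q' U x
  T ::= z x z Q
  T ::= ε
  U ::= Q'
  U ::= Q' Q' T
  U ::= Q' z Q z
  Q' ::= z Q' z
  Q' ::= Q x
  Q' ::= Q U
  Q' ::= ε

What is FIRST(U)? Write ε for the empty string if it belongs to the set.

FIRST(T) = {ε, x, z}
FIRST(Q) = {ε, x, z}  (via T x T)
FIRST(U) = {ε, x, z}  (via Q', Q' Q' T, Q' z Q z)
FIRST(Q') = {ε, x, z}  (via Q x, Q U)

{ε, x, z}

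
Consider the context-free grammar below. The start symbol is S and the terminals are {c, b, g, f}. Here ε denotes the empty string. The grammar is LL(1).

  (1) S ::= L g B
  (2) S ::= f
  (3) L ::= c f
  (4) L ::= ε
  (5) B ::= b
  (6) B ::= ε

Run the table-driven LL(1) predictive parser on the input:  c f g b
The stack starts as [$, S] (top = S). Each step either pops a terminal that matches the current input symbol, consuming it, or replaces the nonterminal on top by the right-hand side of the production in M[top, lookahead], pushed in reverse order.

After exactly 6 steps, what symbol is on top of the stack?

b

     Stack      Input      Action
  1  $ S        c f g b $  expand S ::= L g B
  2  $ B g L    c f g b $  expand L ::= c f
  3  $ B g f c  c f g b $  match c
  4  $ B g f    f g b $    match f
  5  $ B g      g b $      match g
  6  $ B        b $        expand B ::= b
Stack after step 6: $ b (top = b).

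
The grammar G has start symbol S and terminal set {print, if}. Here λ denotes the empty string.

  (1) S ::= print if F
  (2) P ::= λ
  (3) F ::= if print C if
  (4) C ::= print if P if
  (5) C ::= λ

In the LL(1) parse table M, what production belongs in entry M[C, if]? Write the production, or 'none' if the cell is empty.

C ::= λ

FIRST(S) = {print}
FIRST(P) = {λ}
FIRST(F) = {if}
FIRST(C) = {λ, print}
FOLLOW(S) includes $ since S is the start symbol.
FOLLOW(C): in F::=if print C if, C is followed by if with FIRST {if}. Thus FOLLOW(C) = {if}.
For C ::= print if P if: FIRST(print if P if) = {print}, so it goes in M[C, t] for t ∈ {print}.
For C ::= λ: FIRST(λ) = {λ}, so it goes in M[C, t] for t ∈ {}; since λ ∈ FIRST, also for every t ∈ FOLLOW(C) = {if}.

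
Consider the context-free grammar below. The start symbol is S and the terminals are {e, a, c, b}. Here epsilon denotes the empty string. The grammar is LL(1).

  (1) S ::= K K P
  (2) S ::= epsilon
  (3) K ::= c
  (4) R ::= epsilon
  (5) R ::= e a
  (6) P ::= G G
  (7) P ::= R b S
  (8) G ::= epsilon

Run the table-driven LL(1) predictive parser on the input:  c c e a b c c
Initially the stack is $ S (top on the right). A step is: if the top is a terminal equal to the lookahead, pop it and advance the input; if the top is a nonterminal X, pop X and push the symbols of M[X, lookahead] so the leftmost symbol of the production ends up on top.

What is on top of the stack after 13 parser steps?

K

step 1: stack=$ S  input=c c e a b c c $  — expand S ::= K K P
step 2: stack=$ P K K  input=c c e a b c c $  — expand K ::= c
step 3: stack=$ P K c  input=c c e a b c c $  — match c
step 4: stack=$ P K  input=c e a b c c $  — expand K ::= c
step 5: stack=$ P c  input=c e a b c c $  — match c
step 6: stack=$ P  input=e a b c c $  — expand P ::= R b S
step 7: stack=$ S b R  input=e a b c c $  — expand R ::= e a
step 8: stack=$ S b a e  input=e a b c c $  — match e
step 9: stack=$ S b a  input=a b c c $  — match a
step 10: stack=$ S b  input=b c c $  — match b
step 11: stack=$ S  input=c c $  — expand S ::= K K P
step 12: stack=$ P K K  input=c c $  — expand K ::= c
step 13: stack=$ P K c  input=c c $  — match c
Stack after step 13: $ P K (top = K).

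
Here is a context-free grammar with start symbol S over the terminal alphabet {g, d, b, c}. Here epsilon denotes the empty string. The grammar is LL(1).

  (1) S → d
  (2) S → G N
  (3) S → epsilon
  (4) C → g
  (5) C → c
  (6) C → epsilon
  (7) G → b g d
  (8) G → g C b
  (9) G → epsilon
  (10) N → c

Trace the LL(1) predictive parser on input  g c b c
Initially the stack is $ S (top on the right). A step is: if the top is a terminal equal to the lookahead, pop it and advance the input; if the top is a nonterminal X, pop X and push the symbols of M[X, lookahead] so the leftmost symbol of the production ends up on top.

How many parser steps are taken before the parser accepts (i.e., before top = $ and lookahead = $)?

step 1: stack=$ S  input=g c b c $  — expand S → G N
step 2: stack=$ N G  input=g c b c $  — expand G → g C b
step 3: stack=$ N b C g  input=g c b c $  — match g
step 4: stack=$ N b C  input=c b c $  — expand C → c
step 5: stack=$ N b c  input=c b c $  — match c
step 6: stack=$ N b  input=b c $  — match b
step 7: stack=$ N  input=c $  — expand N → c
step 8: stack=$ c  input=c $  — match c
Accept reached after 8 steps.

8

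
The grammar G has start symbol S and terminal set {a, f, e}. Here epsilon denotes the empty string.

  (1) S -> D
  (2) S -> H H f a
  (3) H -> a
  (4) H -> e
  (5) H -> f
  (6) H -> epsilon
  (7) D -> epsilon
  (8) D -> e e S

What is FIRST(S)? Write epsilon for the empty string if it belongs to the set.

{epsilon, a, e, f}

FIRST(H): from H->a we get {a}; from H->e we get {e}; from H->f we get {f}; from H->epsilon we get {epsilon}. So FIRST(H) = {epsilon, a, e, f}.
FIRST(D): from D->epsilon we get {epsilon}; from D->e e S we get {e}. So FIRST(D) = {epsilon, e}.
FIRST(S): from S->D we get {epsilon, e}; from S->H H f a we get {a, e, f}. So FIRST(S) = {epsilon, a, e, f}.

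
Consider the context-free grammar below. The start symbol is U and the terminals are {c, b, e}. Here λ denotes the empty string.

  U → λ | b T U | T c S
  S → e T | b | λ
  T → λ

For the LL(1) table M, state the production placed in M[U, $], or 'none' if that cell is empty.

U → λ

FIRST(S) = {λ, b, e}
FIRST(T) = {λ}
FIRST(U) = {λ, b, c}  (via T c S)
FOLLOW(U) includes $ since U is the start symbol.
FOLLOW(U): in U→b T U, the suffix after U is empty (adds nothing new). Thus FOLLOW(U) = {$}.
For U → λ: FIRST(λ) = {λ}, so it goes in M[U, t] for t ∈ {}; since λ ∈ FIRST, also for every t ∈ FOLLOW(U) = {$}.
For U → b T U: FIRST(b T U) = {b}, so it goes in M[U, t] for t ∈ {b}.
For U → T c S: FIRST(T c S) = {c}, so it goes in M[U, t] for t ∈ {c}.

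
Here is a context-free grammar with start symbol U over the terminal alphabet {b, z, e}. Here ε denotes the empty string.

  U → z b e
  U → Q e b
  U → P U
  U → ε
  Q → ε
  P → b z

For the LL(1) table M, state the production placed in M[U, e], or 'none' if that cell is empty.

U → Q e b

FIRST(Q) = {ε}
FIRST(P) = {b}
FIRST(U) = {ε, b, e, z}  (via Q e b, P U)
FOLLOW(U) includes $ since U is the start symbol.
FOLLOW(U): in U→P U, the suffix after U is empty (adds nothing new). Thus FOLLOW(U) = {$}.
For U → z b e: FIRST(z b e) = {z}, so it goes in M[U, t] for t ∈ {z}.
For U → Q e b: FIRST(Q e b) = {e}, so it goes in M[U, t] for t ∈ {e}.
For U → P U: FIRST(P U) = {b}, so it goes in M[U, t] for t ∈ {b}.
For U → ε: FIRST(ε) = {ε}, so it goes in M[U, t] for t ∈ {}; since ε ∈ FIRST, also for every t ∈ FOLLOW(U) = {$}.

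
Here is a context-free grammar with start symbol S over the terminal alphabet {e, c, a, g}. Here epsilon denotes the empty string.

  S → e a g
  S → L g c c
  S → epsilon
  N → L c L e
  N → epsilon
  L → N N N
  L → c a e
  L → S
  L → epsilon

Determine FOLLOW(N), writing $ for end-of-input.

{c, e, g}

FIRST(S) = {epsilon, c, e, g}  (via L g c c)
FIRST(N) = {epsilon, c, e, g}  (via L c L e)
FIRST(L) = {epsilon, c, e, g}  (via N N N, S)
FOLLOW(S) includes $ since S is the start symbol.
FOLLOW(L): in S→L g c c, L is followed by g c c with FIRST {g}; in N→L c L e (occurrence 1), L is followed by c L e with FIRST {c}; in N→L c L e (occurrence 2), L is followed by e with FIRST {e}. Thus FOLLOW(L) = {c, e, g}.
FOLLOW(S): in L→S, the suffix after S is empty, so FOLLOW(S) ⊇ FOLLOW(L) = {c, e, g}. Thus FOLLOW(S) = {$, c, e, g}.
FOLLOW(N): in L→N N N (occurrence 1), N is followed by N N with FIRST {epsilon, c, e, g}; in L→N N N (occurrence 1), the suffix after N is nullable, so FOLLOW(N) ⊇ FOLLOW(L) = {c, e, g}; in L→N N N (occurrence 2), N is followed by N with FIRST {epsilon, c, e, g}; in L→N N N (occurrence 2), the suffix after N is nullable, so FOLLOW(N) ⊇ FOLLOW(L) = {c, e, g}; in L→N N N (occurrence 3), the suffix after N is empty, so FOLLOW(N) ⊇ FOLLOW(L) = {c, e, g}. Thus FOLLOW(N) = {c, e, g}.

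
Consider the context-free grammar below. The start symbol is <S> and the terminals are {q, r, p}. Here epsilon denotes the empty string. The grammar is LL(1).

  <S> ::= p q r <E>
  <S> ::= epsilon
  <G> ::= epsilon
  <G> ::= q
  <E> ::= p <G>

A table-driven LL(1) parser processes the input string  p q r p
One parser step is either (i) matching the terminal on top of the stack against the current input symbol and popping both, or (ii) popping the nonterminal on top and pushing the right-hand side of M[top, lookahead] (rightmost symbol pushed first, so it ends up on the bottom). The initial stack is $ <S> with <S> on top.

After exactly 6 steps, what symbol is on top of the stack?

     Stack        Input      Action
  1  $ <S>        p q r p $  expand <S> ::= p q r <E>
  2  $ <E> r q p  p q r p $  match p
  3  $ <E> r q    q r p $    match q
  4  $ <E> r      r p $      match r
  5  $ <E>        p $        expand <E> ::= p <G>
  6  $ <G> p      p $        match p
Stack after step 6: $ <G> (top = <G>).

<G>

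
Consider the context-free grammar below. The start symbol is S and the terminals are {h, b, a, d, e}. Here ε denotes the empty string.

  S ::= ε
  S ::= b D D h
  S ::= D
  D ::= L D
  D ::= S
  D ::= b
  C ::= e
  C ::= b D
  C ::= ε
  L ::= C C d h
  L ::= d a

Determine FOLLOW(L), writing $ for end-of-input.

{$, b, d, e, h}

FIRST(C) = {ε, b, e}
FIRST(L) = {b, d, e}  (via C C d h)
FIRST(S) = {ε, b, d, e}  (via D)
FIRST(D) = {ε, b, d, e}  (via L D, S)
FOLLOW(S) includes $ since S is the start symbol.
FOLLOW(C): in L::=C C d h (occurrence 1), C is followed by C d h with FIRST {b, d, e}; in L::=C C d h (occurrence 2), C is followed by d h with FIRST {d}. Thus FOLLOW(C) = {b, d, e}.
FOLLOW(S): in D::=S, the suffix after S is empty, so FOLLOW(S) ⊇ FOLLOW(D) = {$, b, d, e, h}. Thus FOLLOW(S) = {$, b, d, e, h}.
FOLLOW(D): in S::=b D D h (occurrence 1), D is followed by D h with FIRST {b, d, e, h}; in S::=b D D h (occurrence 2), D is followed by h with FIRST {h}; in S::=D, the suffix after D is empty, so FOLLOW(D) ⊇ FOLLOW(S) = {$, b, d, e, h}; in D::=L D, the suffix after D is empty (adds nothing new); in C::=b D, the suffix after D is empty, so FOLLOW(D) ⊇ FOLLOW(C) = {b, d, e}. Thus FOLLOW(D) = {$, b, d, e, h}.
FOLLOW(L): in D::=L D, L is followed by D with FIRST {ε, b, d, e}; in D::=L D, the suffix after L is nullable, so FOLLOW(L) ⊇ FOLLOW(D) = {$, b, d, e, h}. Thus FOLLOW(L) = {$, b, d, e, h}.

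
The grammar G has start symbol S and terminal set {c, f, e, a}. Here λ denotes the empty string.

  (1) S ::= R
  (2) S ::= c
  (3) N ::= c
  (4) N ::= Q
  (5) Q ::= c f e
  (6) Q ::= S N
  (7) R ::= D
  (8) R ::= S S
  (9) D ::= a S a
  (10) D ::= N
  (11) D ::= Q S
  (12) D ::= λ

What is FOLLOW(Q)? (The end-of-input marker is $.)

{$, a, c}

FIRST(S) = {λ, a, c}  (via R)
FIRST(N) = {a, c}  (via Q)
FIRST(Q) = {a, c}  (via S N)
FIRST(D) = {λ, a, c}  (via N, Q S)
FIRST(R) = {λ, a, c}  (via D, S S)
FOLLOW(S) includes $ since S is the start symbol.
FOLLOW(S): in Q::=S N, S is followed by N with FIRST {a, c}; in R::=S S (occurrence 1), S is followed by S with FIRST {λ, a, c}; in R::=S S (occurrence 1), the suffix after S is nullable, so FOLLOW(S) ⊇ FOLLOW(R) = {$, a, c}; in R::=S S (occurrence 2), the suffix after S is empty, so FOLLOW(S) ⊇ FOLLOW(R) = {$, a, c}; in D::=a S a, S is followed by a with FIRST {a}; in D::=Q S, the suffix after S is empty, so FOLLOW(S) ⊇ FOLLOW(D) = {$, a, c}. Thus FOLLOW(S) = {$, a, c}.
FOLLOW(R): in S::=R, the suffix after R is empty, so FOLLOW(R) ⊇ FOLLOW(S) = {$, a, c}. Thus FOLLOW(R) = {$, a, c}.
FOLLOW(D): in R::=D, the suffix after D is empty, so FOLLOW(D) ⊇ FOLLOW(R) = {$, a, c}. Thus FOLLOW(D) = {$, a, c}.
FOLLOW(N): in Q::=S N, the suffix after N is empty, so FOLLOW(N) ⊇ FOLLOW(Q) = {$, a, c}; in D::=N, the suffix after N is empty, so FOLLOW(N) ⊇ FOLLOW(D) = {$, a, c}. Thus FOLLOW(N) = {$, a, c}.
FOLLOW(Q): in N::=Q, the suffix after Q is empty, so FOLLOW(Q) ⊇ FOLLOW(N) = {$, a, c}; in D::=Q S, Q is followed by S with FIRST {λ, a, c}; in D::=Q S, the suffix after Q is nullable, so FOLLOW(Q) ⊇ FOLLOW(D) = {$, a, c}. Thus FOLLOW(Q) = {$, a, c}.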